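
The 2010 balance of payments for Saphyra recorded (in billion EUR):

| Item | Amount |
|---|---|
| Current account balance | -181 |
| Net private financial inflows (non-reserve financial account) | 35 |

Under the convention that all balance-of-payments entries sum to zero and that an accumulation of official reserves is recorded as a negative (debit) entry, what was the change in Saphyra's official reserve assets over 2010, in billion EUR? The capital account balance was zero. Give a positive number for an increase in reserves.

-146

Official reserve transactions balance = -((-181) + 35) = 146
An accumulation of reserves is recorded as a debit (negative entry), so the change in the stock of reserves is the negative of that balance.
Change in official reserves = -(146) = -146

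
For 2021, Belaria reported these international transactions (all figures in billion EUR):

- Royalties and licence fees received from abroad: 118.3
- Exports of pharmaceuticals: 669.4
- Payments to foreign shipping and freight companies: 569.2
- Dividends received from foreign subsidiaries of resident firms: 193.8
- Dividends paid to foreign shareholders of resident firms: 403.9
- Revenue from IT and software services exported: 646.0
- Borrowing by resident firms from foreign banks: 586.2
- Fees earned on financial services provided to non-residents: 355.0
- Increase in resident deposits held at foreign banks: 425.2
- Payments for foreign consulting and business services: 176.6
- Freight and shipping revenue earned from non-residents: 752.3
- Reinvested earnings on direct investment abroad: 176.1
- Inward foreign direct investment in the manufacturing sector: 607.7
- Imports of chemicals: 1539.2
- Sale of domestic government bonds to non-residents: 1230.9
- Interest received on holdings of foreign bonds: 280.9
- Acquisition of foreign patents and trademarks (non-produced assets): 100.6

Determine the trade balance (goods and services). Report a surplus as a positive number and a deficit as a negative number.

256.0

Goods: -1539.2 + 669.4 = -869.8
Services: -569.2 + 752.3 + 118.3 + 355.0 + 646.0 - 176.6 = 1125.8
Trade balance = -869.8 + 1125.8 = 256.0
(Excluded from the trade balance — primary income: dividends received from foreign subsidiaries of resident firms 193.8, dividends paid to foreign shareholders of resident firms 403.9, reinvested earnings on direct investment abroad 176.1, interest received on holdings of foreign bonds 280.9; financial account: borrowing by resident firms from foreign banks 586.2, increase in resident deposits held at foreign banks 425.2, inward foreign direct investment in the manufacturing sector 607.7, sale of domestic government bonds to non-residents 1230.9; capital account: acquisition of foreign patents and trademarks (non-produced assets) 100.6.)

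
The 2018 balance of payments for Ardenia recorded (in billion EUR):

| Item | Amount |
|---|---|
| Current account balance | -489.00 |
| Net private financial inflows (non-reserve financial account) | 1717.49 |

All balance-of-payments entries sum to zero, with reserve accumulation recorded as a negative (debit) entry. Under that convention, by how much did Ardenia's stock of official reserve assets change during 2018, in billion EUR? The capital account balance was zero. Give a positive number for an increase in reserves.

Official reserve transactions balance = -((-489.00) + 1717.49) = -1228.49
An accumulation of reserves is recorded as a debit (negative entry), so the change in the stock of reserves is the negative of that balance.
Change in official reserves = -(-1228.49) = 1228.49

1228.49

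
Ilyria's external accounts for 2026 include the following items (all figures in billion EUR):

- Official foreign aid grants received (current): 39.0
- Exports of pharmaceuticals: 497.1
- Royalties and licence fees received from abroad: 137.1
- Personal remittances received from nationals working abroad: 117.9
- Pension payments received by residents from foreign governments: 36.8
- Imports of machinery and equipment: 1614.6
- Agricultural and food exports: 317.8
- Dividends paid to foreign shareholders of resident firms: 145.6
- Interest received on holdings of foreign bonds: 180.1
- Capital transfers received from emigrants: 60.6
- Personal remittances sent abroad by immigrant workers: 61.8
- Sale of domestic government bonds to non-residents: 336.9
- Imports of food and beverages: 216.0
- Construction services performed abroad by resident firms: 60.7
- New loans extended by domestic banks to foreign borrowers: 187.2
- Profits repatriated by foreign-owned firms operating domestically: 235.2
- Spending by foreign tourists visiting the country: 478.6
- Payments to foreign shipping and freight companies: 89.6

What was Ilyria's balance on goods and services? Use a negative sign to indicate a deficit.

-428.9

Goods: 497.1 - 216.0 - 1614.6 + 317.8 = -1015.7
Services: -89.6 + 478.6 + 60.7 + 137.1 = 586.8
Trade balance = -1015.7 + 586.8 = -428.9
(Excluded from the trade balance — secondary income: official foreign aid grants received (current) 39.0, personal remittances received from nationals working abroad 117.9, pension payments received by residents from foreign governments 36.8, personal remittances sent abroad by immigrant workers 61.8; primary income: dividends paid to foreign shareholders of resident firms 145.6, interest received on holdings of foreign bonds 180.1, profits repatriated by foreign-owned firms operating domestically 235.2; capital account: capital transfers received from emigrants 60.6; financial account: sale of domestic government bonds to non-residents 336.9, new loans extended by domestic banks to foreign borrowers 187.2.)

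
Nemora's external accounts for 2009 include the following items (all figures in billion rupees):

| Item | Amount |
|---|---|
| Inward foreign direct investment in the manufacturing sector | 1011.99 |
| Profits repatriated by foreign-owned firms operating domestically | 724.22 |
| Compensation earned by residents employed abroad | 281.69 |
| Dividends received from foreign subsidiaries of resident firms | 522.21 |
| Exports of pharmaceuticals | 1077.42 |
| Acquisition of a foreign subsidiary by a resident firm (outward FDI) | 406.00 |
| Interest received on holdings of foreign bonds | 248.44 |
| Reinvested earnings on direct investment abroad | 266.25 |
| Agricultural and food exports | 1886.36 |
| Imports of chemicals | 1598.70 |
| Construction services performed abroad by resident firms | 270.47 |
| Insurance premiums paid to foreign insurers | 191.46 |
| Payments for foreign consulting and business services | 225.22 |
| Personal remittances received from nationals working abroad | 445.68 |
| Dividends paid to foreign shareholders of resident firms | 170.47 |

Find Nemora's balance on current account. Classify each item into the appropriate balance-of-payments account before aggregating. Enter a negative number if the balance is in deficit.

Goods: -1598.70 + 1077.42 + 1886.36 = 1365.08
Services: 270.47 - 225.22 - 191.46 = -146.21
Primary income: 248.44 - 170.47 - 724.22 + 281.69 + 522.21 + 266.25 = 423.90
Secondary income: 445.68
Current account = 1365.08 + (-146.21) + 423.90 + 445.68 = 2088.45
(Excluded from the current account — financial account: inward foreign direct investment in the manufacturing sector 1011.99, acquisition of a foreign subsidiary by a resident firm (outward FDI) 406.00.)

2088.45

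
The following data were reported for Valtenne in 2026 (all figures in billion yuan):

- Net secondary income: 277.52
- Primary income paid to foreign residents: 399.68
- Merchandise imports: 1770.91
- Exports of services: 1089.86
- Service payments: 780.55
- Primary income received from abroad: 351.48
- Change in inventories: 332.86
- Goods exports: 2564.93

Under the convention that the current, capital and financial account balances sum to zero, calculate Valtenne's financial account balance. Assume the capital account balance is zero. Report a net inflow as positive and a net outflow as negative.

Goods balance = 2564.93 - 1770.91 = 794.02
Services balance = 1089.86 - 780.55 = 309.31
Trade balance (goods + services) = 794.02 + 309.31 = 1103.33
Net primary income = 351.48 - 399.68 = -48.20
Net secondary income = 277.52
Current account = 1103.33 + (-48.20) + 277.52 = 1332.65
Financial account = -(1332.65) = -1332.65

-1332.65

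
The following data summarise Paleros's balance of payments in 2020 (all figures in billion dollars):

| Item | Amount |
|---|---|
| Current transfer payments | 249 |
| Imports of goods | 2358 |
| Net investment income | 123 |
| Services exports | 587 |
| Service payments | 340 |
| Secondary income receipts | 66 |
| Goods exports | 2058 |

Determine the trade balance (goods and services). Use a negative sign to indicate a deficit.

Goods balance = 2058 - 2358 = -300
Services balance = 587 - 340 = 247
Trade balance (goods + services) = -300 + 247 = -53

-53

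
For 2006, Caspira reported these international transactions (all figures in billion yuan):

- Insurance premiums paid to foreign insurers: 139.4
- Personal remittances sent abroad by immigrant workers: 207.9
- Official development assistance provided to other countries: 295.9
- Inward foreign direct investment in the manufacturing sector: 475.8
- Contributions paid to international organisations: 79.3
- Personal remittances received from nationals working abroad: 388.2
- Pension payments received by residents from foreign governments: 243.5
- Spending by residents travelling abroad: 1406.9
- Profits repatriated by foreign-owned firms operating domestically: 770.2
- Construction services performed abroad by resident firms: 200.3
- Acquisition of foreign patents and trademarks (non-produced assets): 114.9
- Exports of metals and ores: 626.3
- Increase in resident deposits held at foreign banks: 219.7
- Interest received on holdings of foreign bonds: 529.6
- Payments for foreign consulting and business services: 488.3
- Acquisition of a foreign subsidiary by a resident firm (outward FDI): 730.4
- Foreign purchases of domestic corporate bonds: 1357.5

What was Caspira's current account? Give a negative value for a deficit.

-1400.0

Goods: 626.3
Services: 200.3 - 139.4 - 488.3 - 1406.9 = -1834.3
Primary income: -770.2 + 529.6 = -240.6
Secondary income: -295.9 + 243.5 + 388.2 - 79.3 - 207.9 = 48.6
Current account = 626.3 + (-1834.3) + (-240.6) + 48.6 = -1400.0
(Excluded from the current account — financial account: inward foreign direct investment in the manufacturing sector 475.8, increase in resident deposits held at foreign banks 219.7, acquisition of a foreign subsidiary by a resident firm (outward FDI) 730.4, foreign purchases of domestic corporate bonds 1357.5; capital account: acquisition of foreign patents and trademarks (non-produced assets) 114.9.)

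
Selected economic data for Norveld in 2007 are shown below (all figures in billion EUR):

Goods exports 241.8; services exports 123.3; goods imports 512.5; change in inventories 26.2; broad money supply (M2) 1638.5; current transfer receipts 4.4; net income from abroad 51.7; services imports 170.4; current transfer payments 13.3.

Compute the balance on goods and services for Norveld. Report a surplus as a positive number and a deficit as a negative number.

Goods balance = 241.8 - 512.5 = -270.7
Services balance = 123.3 - 170.4 = -47.1
Trade balance (goods + services) = -270.7 + (-47.1) = -317.8

-317.8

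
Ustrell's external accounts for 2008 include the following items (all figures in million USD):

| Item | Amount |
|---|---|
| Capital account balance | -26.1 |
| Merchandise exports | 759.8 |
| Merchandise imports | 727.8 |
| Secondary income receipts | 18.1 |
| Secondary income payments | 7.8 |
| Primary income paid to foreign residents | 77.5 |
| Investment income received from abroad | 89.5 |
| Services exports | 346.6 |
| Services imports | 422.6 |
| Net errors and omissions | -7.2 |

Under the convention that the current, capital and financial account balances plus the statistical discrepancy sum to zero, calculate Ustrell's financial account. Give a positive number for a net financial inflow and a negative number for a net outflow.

Goods balance = 759.8 - 727.8 = 32.0
Services balance = 346.6 - 422.6 = -76.0
Trade balance (goods + services) = 32.0 + (-76.0) = -44.0
Net primary income = 89.5 - 77.5 = 12.0
Net secondary income = 18.1 - 7.8 = 10.3
Current account = -44.0 + 12.0 + 10.3 = -21.7
Financial account = -(-21.7 + (-26.1) + (-7.2)) = 55.0

55.0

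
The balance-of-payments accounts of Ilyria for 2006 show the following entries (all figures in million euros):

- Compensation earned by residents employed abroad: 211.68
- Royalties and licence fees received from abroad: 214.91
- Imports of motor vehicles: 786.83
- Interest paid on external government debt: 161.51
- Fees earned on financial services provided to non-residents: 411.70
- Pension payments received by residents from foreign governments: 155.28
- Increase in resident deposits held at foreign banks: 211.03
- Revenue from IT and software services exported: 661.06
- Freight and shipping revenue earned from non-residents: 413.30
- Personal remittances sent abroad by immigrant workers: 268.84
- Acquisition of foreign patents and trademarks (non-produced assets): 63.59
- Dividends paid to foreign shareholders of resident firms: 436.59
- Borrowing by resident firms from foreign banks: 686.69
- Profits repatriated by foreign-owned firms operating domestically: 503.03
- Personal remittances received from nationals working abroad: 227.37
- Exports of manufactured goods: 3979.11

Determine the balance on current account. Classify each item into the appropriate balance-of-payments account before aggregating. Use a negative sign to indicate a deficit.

4117.61

Goods: 3979.11 - 786.83 = 3192.28
Services: 214.91 + 411.70 + 413.30 + 661.06 = 1700.97
Primary income: 211.68 - 161.51 - 503.03 - 436.59 = -889.45
Secondary income: 155.28 - 268.84 + 227.37 = 113.81
Current account = 3192.28 + 1700.97 + (-889.45) + 113.81 = 4117.61
(Excluded from the current account — financial account: increase in resident deposits held at foreign banks 211.03, borrowing by resident firms from foreign banks 686.69; capital account: acquisition of foreign patents and trademarks (non-produced assets) 63.59.)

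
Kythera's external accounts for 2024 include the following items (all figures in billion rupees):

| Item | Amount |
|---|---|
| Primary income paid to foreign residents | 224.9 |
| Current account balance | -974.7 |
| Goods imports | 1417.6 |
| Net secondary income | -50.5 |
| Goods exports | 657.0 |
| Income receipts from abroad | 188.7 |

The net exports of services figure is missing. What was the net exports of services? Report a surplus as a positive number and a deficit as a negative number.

-127.4

Current account = goods balance + services balance + net primary income + net secondary income
Sum of the known components = -847.3
Net exports of services = CA - (known components) = -974.7 - (-847.3) = -127.4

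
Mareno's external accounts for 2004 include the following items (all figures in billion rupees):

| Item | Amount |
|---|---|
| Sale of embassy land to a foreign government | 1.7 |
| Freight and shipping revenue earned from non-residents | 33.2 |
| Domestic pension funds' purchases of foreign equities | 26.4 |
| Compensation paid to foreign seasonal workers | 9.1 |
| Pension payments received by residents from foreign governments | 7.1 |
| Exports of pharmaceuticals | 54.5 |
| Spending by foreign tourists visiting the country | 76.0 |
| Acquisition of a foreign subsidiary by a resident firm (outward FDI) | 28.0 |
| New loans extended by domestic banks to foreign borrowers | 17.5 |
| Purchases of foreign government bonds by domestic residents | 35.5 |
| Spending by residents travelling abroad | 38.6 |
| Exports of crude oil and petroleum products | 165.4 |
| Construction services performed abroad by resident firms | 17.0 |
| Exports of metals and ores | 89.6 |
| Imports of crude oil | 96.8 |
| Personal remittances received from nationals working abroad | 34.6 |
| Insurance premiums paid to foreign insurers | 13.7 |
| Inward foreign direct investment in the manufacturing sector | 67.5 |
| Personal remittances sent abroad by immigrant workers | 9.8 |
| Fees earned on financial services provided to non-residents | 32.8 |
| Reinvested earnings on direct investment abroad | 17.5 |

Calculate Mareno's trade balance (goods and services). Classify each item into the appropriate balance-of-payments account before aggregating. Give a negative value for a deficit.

319.4

Goods: 54.5 - 96.8 + 165.4 + 89.6 = 212.7
Services: 76.0 - 13.7 + 33.2 + 17.0 + 32.8 - 38.6 = 106.7
Trade balance = 212.7 + 106.7 = 319.4
(Excluded from the trade balance — capital account: sale of embassy land to a foreign government 1.7; financial account: domestic pension funds' purchases of foreign equities 26.4, acquisition of a foreign subsidiary by a resident firm (outward FDI) 28.0, new loans extended by domestic banks to foreign borrowers 17.5, purchases of foreign government bonds by domestic residents 35.5, inward foreign direct investment in the manufacturing sector 67.5; primary income: compensation paid to foreign seasonal workers 9.1, reinvested earnings on direct investment abroad 17.5; secondary income: pension payments received by residents from foreign governments 7.1, personal remittances received from nationals working abroad 34.6, personal remittances sent abroad by immigrant workers 9.8.)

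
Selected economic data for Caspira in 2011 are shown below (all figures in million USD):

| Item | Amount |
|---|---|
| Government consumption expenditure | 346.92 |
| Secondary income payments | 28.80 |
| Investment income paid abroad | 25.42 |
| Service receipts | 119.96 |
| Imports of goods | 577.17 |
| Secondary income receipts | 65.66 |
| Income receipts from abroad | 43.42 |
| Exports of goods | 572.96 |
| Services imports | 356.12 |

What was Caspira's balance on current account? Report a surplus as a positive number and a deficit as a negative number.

-185.51

Goods balance = 572.96 - 577.17 = -4.21
Services balance = 119.96 - 356.12 = -236.16
Trade balance (goods + services) = -4.21 + (-236.16) = -240.37
Net primary income = 43.42 - 25.42 = 18.00
Net secondary income = 65.66 - 28.80 = 36.86
Current account = -240.37 + 18.00 + 36.86 = -185.51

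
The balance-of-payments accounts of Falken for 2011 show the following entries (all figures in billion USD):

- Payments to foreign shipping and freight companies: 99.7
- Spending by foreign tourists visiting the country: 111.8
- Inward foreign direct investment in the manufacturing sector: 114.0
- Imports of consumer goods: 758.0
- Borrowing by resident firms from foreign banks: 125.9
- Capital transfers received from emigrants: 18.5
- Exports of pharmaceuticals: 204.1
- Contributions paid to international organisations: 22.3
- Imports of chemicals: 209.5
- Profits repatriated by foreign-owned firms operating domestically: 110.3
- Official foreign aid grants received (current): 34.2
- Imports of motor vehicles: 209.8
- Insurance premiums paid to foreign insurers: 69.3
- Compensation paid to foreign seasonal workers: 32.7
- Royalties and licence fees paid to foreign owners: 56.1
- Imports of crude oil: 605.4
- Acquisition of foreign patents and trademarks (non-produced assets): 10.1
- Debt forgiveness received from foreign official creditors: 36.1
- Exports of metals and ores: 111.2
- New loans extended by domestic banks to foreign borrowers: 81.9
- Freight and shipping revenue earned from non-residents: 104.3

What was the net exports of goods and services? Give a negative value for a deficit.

Goods: 111.2 - 605.4 + 204.1 - 209.5 - 758.0 - 209.8 = -1467.4
Services: -99.7 + 111.8 - 56.1 - 69.3 + 104.3 = -9.0
Trade balance = -1467.4 + (-9.0) = -1476.4
(Excluded from the trade balance — financial account: inward foreign direct investment in the manufacturing sector 114.0, borrowing by resident firms from foreign banks 125.9, new loans extended by domestic banks to foreign borrowers 81.9; capital account: capital transfers received from emigrants 18.5, acquisition of foreign patents and trademarks (non-produced assets) 10.1, debt forgiveness received from foreign official creditors 36.1; secondary income: contributions paid to international organisations 22.3, official foreign aid grants received (current) 34.2; primary income: profits repatriated by foreign-owned firms operating domestically 110.3, compensation paid to foreign seasonal workers 32.7.)

-1476.4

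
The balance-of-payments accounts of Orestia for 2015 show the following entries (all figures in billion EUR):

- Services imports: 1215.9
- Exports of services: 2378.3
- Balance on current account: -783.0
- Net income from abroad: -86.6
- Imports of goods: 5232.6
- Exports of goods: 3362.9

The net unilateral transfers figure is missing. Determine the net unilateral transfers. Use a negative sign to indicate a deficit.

Current account = goods balance + services balance + net primary income + net secondary income
Sum of the known components = -793.9
Net unilateral transfers = CA - (known components) = -783.0 - (-793.9) = 10.9

10.9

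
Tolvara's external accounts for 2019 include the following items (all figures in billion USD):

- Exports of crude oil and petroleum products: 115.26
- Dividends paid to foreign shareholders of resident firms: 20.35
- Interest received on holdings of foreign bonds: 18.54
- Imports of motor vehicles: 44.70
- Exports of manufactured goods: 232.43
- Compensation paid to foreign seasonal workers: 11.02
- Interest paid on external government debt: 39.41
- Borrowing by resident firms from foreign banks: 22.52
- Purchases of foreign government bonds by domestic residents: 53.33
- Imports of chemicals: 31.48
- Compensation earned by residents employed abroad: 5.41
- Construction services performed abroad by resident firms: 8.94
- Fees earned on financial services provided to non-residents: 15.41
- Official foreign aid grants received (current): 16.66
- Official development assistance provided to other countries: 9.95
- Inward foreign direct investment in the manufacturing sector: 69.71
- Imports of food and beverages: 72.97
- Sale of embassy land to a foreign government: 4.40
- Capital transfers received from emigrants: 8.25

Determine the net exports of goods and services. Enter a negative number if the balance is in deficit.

Goods: -44.70 - 31.48 - 72.97 + 232.43 + 115.26 = 198.54
Services: 15.41 + 8.94 = 24.35
Trade balance = 198.54 + 24.35 = 222.89
(Excluded from the trade balance — primary income: dividends paid to foreign shareholders of resident firms 20.35, interest received on holdings of foreign bonds 18.54, compensation paid to foreign seasonal workers 11.02, interest paid on external government debt 39.41, compensation earned by residents employed abroad 5.41; financial account: borrowing by resident firms from foreign banks 22.52, purchases of foreign government bonds by domestic residents 53.33, inward foreign direct investment in the manufacturing sector 69.71; secondary income: official foreign aid grants received (current) 16.66, official development assistance provided to other countries 9.95; capital account: sale of embassy land to a foreign government 4.40, capital transfers received from emigrants 8.25.)

222.89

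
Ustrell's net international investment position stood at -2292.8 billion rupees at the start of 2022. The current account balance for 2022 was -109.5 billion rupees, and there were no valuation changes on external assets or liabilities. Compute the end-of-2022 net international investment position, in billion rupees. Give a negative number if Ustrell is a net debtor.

With no valuation effects, change in NIIP = current account = -109.5
End-of-year NIIP = -2292.8 + (-109.5) = -2402.3

-2402.3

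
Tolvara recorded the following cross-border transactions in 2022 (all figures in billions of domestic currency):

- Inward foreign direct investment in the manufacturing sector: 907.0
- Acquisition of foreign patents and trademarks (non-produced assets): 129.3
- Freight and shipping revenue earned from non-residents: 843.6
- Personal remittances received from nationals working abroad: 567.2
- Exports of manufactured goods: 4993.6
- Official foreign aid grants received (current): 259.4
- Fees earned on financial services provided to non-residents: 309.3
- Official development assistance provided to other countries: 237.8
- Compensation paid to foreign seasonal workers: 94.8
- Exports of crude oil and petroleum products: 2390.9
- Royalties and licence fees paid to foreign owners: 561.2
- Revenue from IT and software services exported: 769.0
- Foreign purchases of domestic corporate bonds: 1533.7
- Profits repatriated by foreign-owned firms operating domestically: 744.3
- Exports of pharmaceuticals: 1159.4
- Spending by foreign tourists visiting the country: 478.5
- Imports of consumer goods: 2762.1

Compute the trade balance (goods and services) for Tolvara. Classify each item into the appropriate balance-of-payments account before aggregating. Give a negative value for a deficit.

Goods: 1159.4 - 2762.1 + 4993.6 + 2390.9 = 5781.8
Services: 843.6 + 478.5 + 309.3 + 769.0 - 561.2 = 1839.2
Trade balance = 5781.8 + 1839.2 = 7621.0
(Excluded from the trade balance — financial account: inward foreign direct investment in the manufacturing sector 907.0, foreign purchases of domestic corporate bonds 1533.7; capital account: acquisition of foreign patents and trademarks (non-produced assets) 129.3; secondary income: personal remittances received from nationals working abroad 567.2, official foreign aid grants received (current) 259.4, official development assistance provided to other countries 237.8; primary income: compensation paid to foreign seasonal workers 94.8, profits repatriated by foreign-owned firms operating domestically 744.3.)

7621.0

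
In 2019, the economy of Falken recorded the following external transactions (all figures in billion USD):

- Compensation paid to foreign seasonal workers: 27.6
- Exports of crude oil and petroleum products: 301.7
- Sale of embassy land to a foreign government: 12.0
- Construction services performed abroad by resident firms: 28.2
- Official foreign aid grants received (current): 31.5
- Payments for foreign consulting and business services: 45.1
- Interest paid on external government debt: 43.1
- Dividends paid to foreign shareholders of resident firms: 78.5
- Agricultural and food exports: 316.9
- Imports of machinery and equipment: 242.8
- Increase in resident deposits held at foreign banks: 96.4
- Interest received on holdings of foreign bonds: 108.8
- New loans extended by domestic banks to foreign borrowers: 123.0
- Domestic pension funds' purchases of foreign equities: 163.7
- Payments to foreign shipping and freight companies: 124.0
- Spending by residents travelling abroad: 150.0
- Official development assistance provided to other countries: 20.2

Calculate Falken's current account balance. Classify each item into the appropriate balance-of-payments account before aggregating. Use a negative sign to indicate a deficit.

Goods: -242.8 + 316.9 + 301.7 = 375.8
Services: 28.2 - 45.1 - 124.0 - 150.0 = -290.9
Primary income: 108.8 - 43.1 - 27.6 - 78.5 = -40.4
Secondary income: -20.2 + 31.5 = 11.3
Current account = 375.8 + (-290.9) + (-40.4) + 11.3 = 55.8
(Excluded from the current account — capital account: sale of embassy land to a foreign government 12.0; financial account: increase in resident deposits held at foreign banks 96.4, new loans extended by domestic banks to foreign borrowers 123.0, domestic pension funds' purchases of foreign equities 163.7.)

55.8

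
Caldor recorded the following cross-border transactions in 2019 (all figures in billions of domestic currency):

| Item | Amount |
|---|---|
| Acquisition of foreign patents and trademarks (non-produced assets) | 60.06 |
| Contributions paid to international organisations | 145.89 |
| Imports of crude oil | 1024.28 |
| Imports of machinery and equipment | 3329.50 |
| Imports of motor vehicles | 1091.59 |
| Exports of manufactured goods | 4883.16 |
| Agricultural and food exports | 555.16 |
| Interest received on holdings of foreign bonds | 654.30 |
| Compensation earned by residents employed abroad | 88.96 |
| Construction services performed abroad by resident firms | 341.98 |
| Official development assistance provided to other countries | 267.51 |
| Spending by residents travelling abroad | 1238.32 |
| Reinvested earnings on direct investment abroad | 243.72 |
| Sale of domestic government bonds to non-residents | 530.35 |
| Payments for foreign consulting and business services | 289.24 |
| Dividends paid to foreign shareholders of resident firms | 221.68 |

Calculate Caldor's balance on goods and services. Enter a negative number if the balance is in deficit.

Goods: -3329.50 - 1091.59 + 4883.16 + 555.16 - 1024.28 = -7.05
Services: -1238.32 - 289.24 + 341.98 = -1185.58
Trade balance = -7.05 + (-1185.58) = -1192.63
(Excluded from the trade balance — capital account: acquisition of foreign patents and trademarks (non-produced assets) 60.06; secondary income: contributions paid to international organisations 145.89, official development assistance provided to other countries 267.51; primary income: interest received on holdings of foreign bonds 654.30, compensation earned by residents employed abroad 88.96, reinvested earnings on direct investment abroad 243.72, dividends paid to foreign shareholders of resident firms 221.68; financial account: sale of domestic government bonds to non-residents 530.35.)

-1192.63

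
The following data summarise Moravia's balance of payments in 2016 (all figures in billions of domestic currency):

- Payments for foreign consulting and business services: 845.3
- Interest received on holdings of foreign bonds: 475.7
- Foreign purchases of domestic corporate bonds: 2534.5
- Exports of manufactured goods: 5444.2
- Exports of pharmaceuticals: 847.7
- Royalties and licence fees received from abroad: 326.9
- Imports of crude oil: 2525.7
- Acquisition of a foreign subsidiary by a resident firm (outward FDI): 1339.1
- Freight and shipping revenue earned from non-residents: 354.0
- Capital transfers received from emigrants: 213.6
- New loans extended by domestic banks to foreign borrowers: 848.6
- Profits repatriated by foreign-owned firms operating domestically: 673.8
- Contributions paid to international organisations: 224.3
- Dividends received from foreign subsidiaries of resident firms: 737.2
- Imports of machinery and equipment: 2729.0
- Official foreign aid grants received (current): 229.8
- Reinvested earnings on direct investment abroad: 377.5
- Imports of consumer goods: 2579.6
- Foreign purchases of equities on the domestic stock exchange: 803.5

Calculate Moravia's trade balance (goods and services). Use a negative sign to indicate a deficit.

-1706.8

Goods: 847.7 - 2525.7 - 2729.0 + 5444.2 - 2579.6 = -1542.4
Services: 326.9 + 354.0 - 845.3 = -164.4
Trade balance = -1542.4 + (-164.4) = -1706.8
(Excluded from the trade balance — primary income: interest received on holdings of foreign bonds 475.7, profits repatriated by foreign-owned firms operating domestically 673.8, dividends received from foreign subsidiaries of resident firms 737.2, reinvested earnings on direct investment abroad 377.5; financial account: foreign purchases of domestic corporate bonds 2534.5, acquisition of a foreign subsidiary by a resident firm (outward FDI) 1339.1, new loans extended by domestic banks to foreign borrowers 848.6, foreign purchases of equities on the domestic stock exchange 803.5; capital account: capital transfers received from emigrants 213.6; secondary income: contributions paid to international organisations 224.3, official foreign aid grants received (current) 229.8.)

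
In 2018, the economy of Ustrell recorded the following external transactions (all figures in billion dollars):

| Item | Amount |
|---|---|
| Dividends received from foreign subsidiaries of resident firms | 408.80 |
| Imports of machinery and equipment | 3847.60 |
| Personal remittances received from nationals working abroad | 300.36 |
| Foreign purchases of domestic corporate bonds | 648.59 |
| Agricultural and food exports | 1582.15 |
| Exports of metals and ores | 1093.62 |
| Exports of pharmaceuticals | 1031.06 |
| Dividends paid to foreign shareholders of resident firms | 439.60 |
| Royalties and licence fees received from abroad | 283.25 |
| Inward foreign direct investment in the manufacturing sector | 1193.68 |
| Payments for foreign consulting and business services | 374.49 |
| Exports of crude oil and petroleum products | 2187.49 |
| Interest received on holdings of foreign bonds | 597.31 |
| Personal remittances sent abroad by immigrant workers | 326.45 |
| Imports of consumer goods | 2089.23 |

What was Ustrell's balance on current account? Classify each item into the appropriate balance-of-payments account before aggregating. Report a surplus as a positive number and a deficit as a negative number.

Goods: -3847.60 + 1093.62 + 1031.06 + 2187.49 - 2089.23 + 1582.15 = -42.51
Services: 283.25 - 374.49 = -91.24
Primary income: 408.80 - 439.60 + 597.31 = 566.51
Secondary income: 300.36 - 326.45 = -26.09
Current account = (-42.51) + (-91.24) + 566.51 + (-26.09) = 406.67
(Excluded from the current account — financial account: foreign purchases of domestic corporate bonds 648.59, inward foreign direct investment in the manufacturing sector 1193.68.)

406.67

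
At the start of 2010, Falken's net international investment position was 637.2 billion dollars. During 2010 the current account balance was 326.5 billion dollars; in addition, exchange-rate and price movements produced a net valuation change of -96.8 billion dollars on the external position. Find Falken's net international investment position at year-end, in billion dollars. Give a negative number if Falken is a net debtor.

Change in NIIP = current account + net valuation change = 326.5 + (-96.8) = 229.7
End-of-year NIIP = 637.2 + 229.7 = 866.9

866.9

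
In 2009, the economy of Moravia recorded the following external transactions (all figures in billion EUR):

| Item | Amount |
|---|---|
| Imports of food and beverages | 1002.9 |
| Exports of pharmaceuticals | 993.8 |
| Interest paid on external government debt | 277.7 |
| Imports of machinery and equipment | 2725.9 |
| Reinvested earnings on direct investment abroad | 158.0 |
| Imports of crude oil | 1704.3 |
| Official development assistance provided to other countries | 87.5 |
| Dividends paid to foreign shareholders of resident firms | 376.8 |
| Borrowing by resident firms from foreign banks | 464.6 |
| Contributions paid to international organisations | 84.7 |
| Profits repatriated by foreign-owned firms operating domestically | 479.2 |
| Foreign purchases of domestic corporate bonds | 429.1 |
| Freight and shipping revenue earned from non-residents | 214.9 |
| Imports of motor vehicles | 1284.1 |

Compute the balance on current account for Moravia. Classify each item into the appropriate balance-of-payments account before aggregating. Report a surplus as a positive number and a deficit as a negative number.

Goods: -1704.3 + 993.8 - 1284.1 - 1002.9 - 2725.9 = -5723.4
Services: 214.9
Primary income: 158.0 - 376.8 - 277.7 - 479.2 = -975.7
Secondary income: -84.7 - 87.5 = -172.2
Current account = (-5723.4) + 214.9 + (-975.7) + (-172.2) = -6656.4
(Excluded from the current account — financial account: borrowing by resident firms from foreign banks 464.6, foreign purchases of domestic corporate bonds 429.1.)

-6656.4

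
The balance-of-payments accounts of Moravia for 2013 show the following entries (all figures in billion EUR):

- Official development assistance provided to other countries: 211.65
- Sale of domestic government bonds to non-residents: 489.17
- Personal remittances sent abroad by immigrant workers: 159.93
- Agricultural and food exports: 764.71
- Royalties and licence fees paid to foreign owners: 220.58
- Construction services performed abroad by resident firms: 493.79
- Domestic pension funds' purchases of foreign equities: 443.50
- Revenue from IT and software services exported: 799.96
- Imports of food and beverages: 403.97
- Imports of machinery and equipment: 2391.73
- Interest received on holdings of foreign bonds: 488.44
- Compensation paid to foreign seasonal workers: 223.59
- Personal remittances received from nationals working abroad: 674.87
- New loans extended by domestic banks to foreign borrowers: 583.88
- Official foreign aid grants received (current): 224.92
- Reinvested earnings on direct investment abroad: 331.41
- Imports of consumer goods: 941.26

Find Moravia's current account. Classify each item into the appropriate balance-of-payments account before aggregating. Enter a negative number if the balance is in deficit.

-774.61

Goods: -2391.73 + 764.71 - 403.97 - 941.26 = -2972.25
Services: -220.58 + 799.96 + 493.79 = 1073.17
Primary income: -223.59 + 488.44 + 331.41 = 596.26
Secondary income: 674.87 - 159.93 + 224.92 - 211.65 = 528.21
Current account = (-2972.25) + 1073.17 + 596.26 + 528.21 = -774.61
(Excluded from the current account — financial account: sale of domestic government bonds to non-residents 489.17, domestic pension funds' purchases of foreign equities 443.50, new loans extended by domestic banks to foreign borrowers 583.88.)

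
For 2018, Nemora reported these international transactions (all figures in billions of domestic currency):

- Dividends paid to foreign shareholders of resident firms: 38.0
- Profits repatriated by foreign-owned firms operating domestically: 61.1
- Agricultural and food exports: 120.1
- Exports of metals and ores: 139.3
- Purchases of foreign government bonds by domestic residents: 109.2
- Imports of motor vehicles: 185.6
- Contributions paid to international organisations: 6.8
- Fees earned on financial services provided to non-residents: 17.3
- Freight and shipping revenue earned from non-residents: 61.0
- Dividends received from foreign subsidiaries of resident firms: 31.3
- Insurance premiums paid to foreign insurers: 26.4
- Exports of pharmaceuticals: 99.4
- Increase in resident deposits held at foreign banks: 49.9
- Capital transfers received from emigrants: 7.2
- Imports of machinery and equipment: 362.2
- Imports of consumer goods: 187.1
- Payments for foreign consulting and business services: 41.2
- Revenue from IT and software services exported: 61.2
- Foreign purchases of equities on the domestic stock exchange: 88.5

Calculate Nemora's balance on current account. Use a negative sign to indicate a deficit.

Goods: 120.1 - 362.2 - 185.6 + 139.3 + 99.4 - 187.1 = -376.1
Services: -26.4 - 41.2 + 61.2 + 61.0 + 17.3 = 71.9
Primary income: 31.3 - 38.0 - 61.1 = -67.8
Secondary income: -6.8
Current account = (-376.1) + 71.9 + (-67.8) + (-6.8) = -378.8
(Excluded from the current account — financial account: purchases of foreign government bonds by domestic residents 109.2, increase in resident deposits held at foreign banks 49.9, foreign purchases of equities on the domestic stock exchange 88.5; capital account: capital transfers received from emigrants 7.2.)

-378.8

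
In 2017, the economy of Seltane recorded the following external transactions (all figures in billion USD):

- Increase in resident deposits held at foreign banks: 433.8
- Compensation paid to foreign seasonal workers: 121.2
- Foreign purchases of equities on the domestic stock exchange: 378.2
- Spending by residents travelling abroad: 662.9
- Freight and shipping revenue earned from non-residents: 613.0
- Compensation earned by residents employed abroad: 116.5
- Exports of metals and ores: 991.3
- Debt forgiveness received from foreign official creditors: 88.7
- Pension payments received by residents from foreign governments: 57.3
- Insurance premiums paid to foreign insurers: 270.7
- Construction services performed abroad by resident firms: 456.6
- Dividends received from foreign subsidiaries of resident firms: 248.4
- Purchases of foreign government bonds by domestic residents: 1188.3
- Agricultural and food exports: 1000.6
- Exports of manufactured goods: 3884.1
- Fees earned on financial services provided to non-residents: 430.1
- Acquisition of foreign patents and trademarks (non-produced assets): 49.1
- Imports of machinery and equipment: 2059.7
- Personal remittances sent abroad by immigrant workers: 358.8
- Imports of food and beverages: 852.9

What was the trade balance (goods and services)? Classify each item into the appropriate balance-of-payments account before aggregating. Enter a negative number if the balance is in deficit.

Goods: 3884.1 + 1000.6 - 2059.7 - 852.9 + 991.3 = 2963.4
Services: 430.1 + 456.6 - 662.9 - 270.7 + 613.0 = 566.1
Trade balance = 2963.4 + 566.1 = 3529.5
(Excluded from the trade balance — financial account: increase in resident deposits held at foreign banks 433.8, foreign purchases of equities on the domestic stock exchange 378.2, purchases of foreign government bonds by domestic residents 1188.3; primary income: compensation paid to foreign seasonal workers 121.2, compensation earned by residents employed abroad 116.5, dividends received from foreign subsidiaries of resident firms 248.4; capital account: debt forgiveness received from foreign official creditors 88.7, acquisition of foreign patents and trademarks (non-produced assets) 49.1; secondary income: pension payments received by residents from foreign governments 57.3, personal remittances sent abroad by immigrant workers 358.8.)

3529.5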